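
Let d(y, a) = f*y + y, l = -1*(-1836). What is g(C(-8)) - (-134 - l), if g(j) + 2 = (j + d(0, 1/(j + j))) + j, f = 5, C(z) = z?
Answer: 1952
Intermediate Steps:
l = 1836
d(y, a) = 6*y (d(y, a) = 5*y + y = 6*y)
g(j) = -2 + 2*j (g(j) = -2 + ((j + 6*0) + j) = -2 + ((j + 0) + j) = -2 + (j + j) = -2 + 2*j)
g(C(-8)) - (-134 - l) = (-2 + 2*(-8)) - (-134 - 1*1836) = (-2 - 16) - (-134 - 1836) = -18 - 1*(-1970) = -18 + 1970 = 1952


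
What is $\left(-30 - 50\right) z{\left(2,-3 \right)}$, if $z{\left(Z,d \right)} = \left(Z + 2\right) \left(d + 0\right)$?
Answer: $960$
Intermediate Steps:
$z{\left(Z,d \right)} = d \left(2 + Z\right)$ ($z{\left(Z,d \right)} = \left(2 + Z\right) d = d \left(2 + Z\right)$)
$\left(-30 - 50\right) z{\left(2,-3 \right)} = \left(-30 - 50\right) \left(- 3 \left(2 + 2\right)\right) = - 80 \left(\left(-3\right) 4\right) = \left(-80\right) \left(-12\right) = 960$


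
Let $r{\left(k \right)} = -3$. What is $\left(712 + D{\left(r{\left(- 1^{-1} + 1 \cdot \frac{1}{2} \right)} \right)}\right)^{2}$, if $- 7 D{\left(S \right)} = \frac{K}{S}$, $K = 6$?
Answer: $\frac{24860196}{49} \approx 5.0735 \cdot 10^{5}$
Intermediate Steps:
$D{\left(S \right)} = - \frac{6}{7 S}$ ($D{\left(S \right)} = - \frac{6 \frac{1}{S}}{7} = - \frac{6}{7 S}$)
$\left(712 + D{\left(r{\left(- 1^{-1} + 1 \cdot \frac{1}{2} \right)} \right)}\right)^{2} = \left(712 - \frac{6}{7 \left(-3\right)}\right)^{2} = \left(712 - - \frac{2}{7}\right)^{2} = \left(712 + \frac{2}{7}\right)^{2} = \left(\frac{4986}{7}\right)^{2} = \frac{24860196}{49}$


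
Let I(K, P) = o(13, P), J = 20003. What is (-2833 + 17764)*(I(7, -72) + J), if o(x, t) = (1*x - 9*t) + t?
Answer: 307459152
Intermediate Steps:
o(x, t) = x - 8*t (o(x, t) = (x - 9*t) + t = x - 8*t)
I(K, P) = 13 - 8*P
(-2833 + 17764)*(I(7, -72) + J) = (-2833 + 17764)*((13 - 8*(-72)) + 20003) = 14931*((13 + 576) + 20003) = 14931*(589 + 20003) = 14931*20592 = 307459152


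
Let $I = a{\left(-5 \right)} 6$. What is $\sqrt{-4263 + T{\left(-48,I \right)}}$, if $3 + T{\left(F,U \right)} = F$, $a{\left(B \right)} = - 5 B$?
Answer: $i \sqrt{4314} \approx 65.681 i$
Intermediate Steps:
$I = 150$ ($I = \left(-5\right) \left(-5\right) 6 = 25 \cdot 6 = 150$)
$T{\left(F,U \right)} = -3 + F$
$\sqrt{-4263 + T{\left(-48,I \right)}} = \sqrt{-4263 - 51} = \sqrt{-4314} = i \sqrt{4314}$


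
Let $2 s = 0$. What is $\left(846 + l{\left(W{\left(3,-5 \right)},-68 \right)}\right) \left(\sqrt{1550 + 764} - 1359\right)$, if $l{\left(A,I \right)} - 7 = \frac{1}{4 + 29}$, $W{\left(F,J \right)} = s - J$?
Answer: $- \frac{12751950}{11} + \frac{28150 \sqrt{2314}}{33} \approx -1.1182 \cdot 10^{6}$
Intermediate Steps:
$s = 0$ ($s = \frac{1}{2} \cdot 0 = 0$)
$W{\left(F,J \right)} = - J$ ($W{\left(F,J \right)} = 0 - J = - J$)
$l{\left(A,I \right)} = \frac{232}{33}$ ($l{\left(A,I \right)} = 7 + \frac{1}{4 + 29} = 7 + \frac{1}{33} = \frac{232}{33}$)
$\left(846 + l{\left(W{\left(3,-5 \right)},-68 \right)}\right) \left(\sqrt{1550 + 764} - 1359\right) = \left(846 + \frac{232}{33}\right) \left(\sqrt{1550 + 764} - 1359\right) = \frac{28150 \left(\sqrt{2314} - 1359\right)}{33} = \frac{28150 \left(-1359 + \sqrt{2314}\right)}{33} = - \frac{12751950}{11} + \frac{28150 \sqrt{2314}}{33}$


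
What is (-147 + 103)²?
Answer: 1936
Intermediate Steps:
(-147 + 103)² = (-44)² = 1936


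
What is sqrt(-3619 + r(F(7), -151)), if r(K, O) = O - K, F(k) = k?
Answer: I*sqrt(3777) ≈ 61.457*I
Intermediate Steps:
sqrt(-3619 + r(F(7), -151)) = sqrt(-3619 + (-151 - 1*7)) = sqrt(-3619 + (-151 - 7)) = sqrt(-3619 - 158) = sqrt(-3777) = I*sqrt(3777)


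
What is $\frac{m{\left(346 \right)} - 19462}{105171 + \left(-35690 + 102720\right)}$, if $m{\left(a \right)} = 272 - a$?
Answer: $- \frac{19536}{172201} \approx -0.11345$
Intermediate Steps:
$\frac{m{\left(346 \right)} - 19462}{105171 + \left(-35690 + 102720\right)} = \frac{\left(272 - 346\right) - 19462}{105171 + \left(-35690 + 102720\right)} = \frac{\left(272 - 346\right) - 19462}{105171 + 67030} = \frac{-74 - 19462}{172201} = \left(-19536\right) \frac{1}{172201} = - \frac{19536}{172201}$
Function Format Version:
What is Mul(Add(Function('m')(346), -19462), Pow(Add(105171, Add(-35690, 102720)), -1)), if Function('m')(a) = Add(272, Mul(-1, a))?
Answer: Rational(-19536, 172201) ≈ -0.11345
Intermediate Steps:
Mul(Add(Function('m')(346), -19462), Pow(Add(105171, Add(-35690, 102720)), -1)) = Mul(Add(Add(272, Mul(-1, 346)), -19462), Pow(Add(105171, Add(-35690, 102720)), -1)) = Mul(Add(Add(272, -346), -19462), Pow(Add(105171, 67030), -1)) = Mul(Add(-74, -19462), Pow(172201, -1)) = Mul(-19536, Rational(1, 172201)) = Rational(-19536, 172201)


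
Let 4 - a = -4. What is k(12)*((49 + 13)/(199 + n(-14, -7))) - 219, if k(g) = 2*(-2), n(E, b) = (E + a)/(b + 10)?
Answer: -43391/197 ≈ -220.26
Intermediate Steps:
a = 8 (a = 4 - 1*(-4) = 4 + 4 = 8)
n(E, b) = (8 + E)/(10 + b) (n(E, b) = (E + 8)/(b + 10) = (8 + E)/(10 + b))
k(g) = -4
k(12)*((49 + 13)/(199 + n(-14, -7))) - 219 = -4*(49 + 13)/(199 + (8 - 14)/(10 - 7)) - 219 = -248/(199 - 6/3) - 219 = -248/(199 + (⅓)*(-6)) - 219 = -248/(199 - 2) - 219 = -248/197 - 219 = -43391/197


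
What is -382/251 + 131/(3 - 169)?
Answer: -96293/41666 ≈ -2.3111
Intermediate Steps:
-382/251 + 131/(3 - 169) = -382*1/251 + 131/(-166) = -382/251 + 131*(-1/166) = -382/251 - 131/166 = -96293/41666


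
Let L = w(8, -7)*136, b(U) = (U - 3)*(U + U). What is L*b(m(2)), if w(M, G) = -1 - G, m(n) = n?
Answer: -3264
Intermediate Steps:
b(U) = 2*U*(-3 + U) (b(U) = (-3 + U)*(2*U) = 2*U*(-3 + U))
L = 816 (L = (-1 - 1*(-7))*136 = (-1 + 7)*136 = 6*136 = 816)
L*b(m(2)) = 816*(2*2*(-3 + 2)) = 816*(2*2*(-1)) = 816*(-4) = -3264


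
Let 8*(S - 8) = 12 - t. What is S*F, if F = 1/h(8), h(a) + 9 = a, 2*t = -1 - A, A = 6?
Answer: -159/16 ≈ -9.9375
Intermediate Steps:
t = -7/2 (t = (-1 - 1*6)/2 = (-1 - 6)/2 = (½)*(-7) = -7/2 ≈ -3.5000)
h(a) = -9 + a
S = 159/16 (S = 8 + (12 - 1*(-7/2))/8 = 8 + (12 + 7/2)/8 = 8 + (⅛)*(31/2) = 8 + 31/16 = 159/16 ≈ 9.9375)
F = -1 (F = 1/(-9 + 8) = 1/(-1) = -1)
S*F = (159/16)*(-1) = -159/16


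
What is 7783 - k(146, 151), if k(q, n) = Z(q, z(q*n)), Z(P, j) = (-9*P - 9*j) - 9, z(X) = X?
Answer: 207520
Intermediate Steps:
Z(P, j) = -9 - 9*P - 9*j
k(q, n) = -9 - 9*q - 9*n*q (k(q, n) = -9 - 9*q - 9*q*n = -9 - 9*q - 9*n*q)
7783 - k(146, 151) = 7783 - (-9 - 9*146 - 9*151*146) = 7783 - (-9 - 1314 - 198414) = 7783 - 1*(-199737) = 7783 + 199737 = 207520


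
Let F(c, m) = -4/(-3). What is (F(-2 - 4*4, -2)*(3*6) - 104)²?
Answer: 6400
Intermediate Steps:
F(c, m) = 4/3 (F(c, m) = -4*(-⅓) = 4/3)
(F(-2 - 4*4, -2)*(3*6) - 104)² = (4*(3*6)/3 - 104)² = ((4/3)*18 - 104)² = (24 - 104)² = (-80)² = 6400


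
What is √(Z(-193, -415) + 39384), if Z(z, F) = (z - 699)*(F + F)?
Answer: 236*√14 ≈ 883.03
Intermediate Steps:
Z(z, F) = 2*F*(-699 + z) (Z(z, F) = (-699 + z)*(2*F) = 2*F*(-699 + z))
√(Z(-193, -415) + 39384) = √(2*(-415)*(-699 - 193) + 39384) = √(2*(-415)*(-892) + 39384) = √(740360 + 39384) = √779744 = 236*√14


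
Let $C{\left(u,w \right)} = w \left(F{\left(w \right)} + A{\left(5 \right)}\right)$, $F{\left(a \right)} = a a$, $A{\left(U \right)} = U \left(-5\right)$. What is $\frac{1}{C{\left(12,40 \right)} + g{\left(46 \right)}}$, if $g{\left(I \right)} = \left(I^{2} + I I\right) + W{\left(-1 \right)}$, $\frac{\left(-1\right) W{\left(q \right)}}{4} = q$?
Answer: $\frac{1}{67236} \approx 1.4873 \cdot 10^{-5}$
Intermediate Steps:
$A{\left(U \right)} = - 5 U$
$F{\left(a \right)} = a^{2}$
$W{\left(q \right)} = - 4 q$
$C{\left(u,w \right)} = w \left(-25 + w^{2}\right)$ ($C{\left(u,w \right)} = w \left(w^{2} - 25\right) = w \left(-25 + w^{2}\right)$)
$g{\left(I \right)} = 4 + 2 I^{2}$ ($g{\left(I \right)} = \left(I^{2} + I I\right) - -4 = \left(I^{2} + I^{2}\right) + 4 = 2 I^{2} + 4 = 4 + 2 I^{2}$)
$\frac{1}{C{\left(12,40 \right)} + g{\left(46 \right)}} = \frac{1}{40 \left(-25 + 40^{2}\right) + \left(4 + 2 \cdot 46^{2}\right)} = \frac{1}{40 \left(-25 + 1600\right) + \left(4 + 2 \cdot 2116\right)} = \frac{1}{40 \cdot 1575 + \left(4 + 4232\right)} = \frac{1}{63000 + 4236} = \frac{1}{67236}$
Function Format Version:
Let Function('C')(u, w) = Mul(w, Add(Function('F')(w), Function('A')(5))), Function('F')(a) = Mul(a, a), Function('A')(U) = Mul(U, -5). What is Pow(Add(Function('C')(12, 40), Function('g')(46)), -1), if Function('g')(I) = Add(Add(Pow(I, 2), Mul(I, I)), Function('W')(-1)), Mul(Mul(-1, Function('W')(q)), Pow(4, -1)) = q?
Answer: Rational(1, 67236) ≈ 1.4873e-5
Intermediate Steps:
Function('A')(U) = Mul(-5, U)
Function('F')(a) = Pow(a, 2)
Function('W')(q) = Mul(-4, q)
Function('C')(u, w) = Mul(w, Add(-25, Pow(w, 2))) (Function('C')(u, w) = Mul(w, Add(Pow(w, 2), Mul(-5, 5))) = Mul(w, Add(Pow(w, 2), -25)) = Mul(w, Add(-25, Pow(w, 2))))
Function('g')(I) = Add(4, Mul(2, Pow(I, 2))) (Function('g')(I) = Add(Add(Pow(I, 2), Mul(I, I)), Mul(-4, -1)) = Add(Add(Pow(I, 2), Pow(I, 2)), 4) = Add(Mul(2, Pow(I, 2)), 4) = Add(4, Mul(2, Pow(I, 2))))
Pow(Add(Function('C')(12, 40), Function('g')(46)), -1) = Pow(Add(Mul(40, Add(-25, Pow(40, 2))), Add(4, Mul(2, Pow(46, 2)))), -1) = Pow(Add(Mul(40, Add(-25, 1600)), Add(4, Mul(2, 2116))), -1) = Pow(Add(Mul(40, 1575), Add(4, 4232)), -1) = Pow(Add(63000, 4236), -1) = Pow(67236, -1) = Rational(1, 67236)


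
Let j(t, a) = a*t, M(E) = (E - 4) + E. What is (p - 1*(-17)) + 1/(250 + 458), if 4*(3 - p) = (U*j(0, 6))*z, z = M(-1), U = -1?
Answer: 14161/708 ≈ 20.001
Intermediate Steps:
M(E) = -4 + 2*E (M(E) = (-4 + E) + E = -4 + 2*E)
z = -6 (z = -4 + 2*(-1) = -4 - 2 = -6)
p = 3 (p = 3 - (-6*0)*(-6)/4 = 3 - (-1*0)*(-6)/4 = 3 - 0*(-6) = 3 - ¼*0 = 3 + 0 = 3)
(p - 1*(-17)) + 1/(250 + 458) = (3 - 1*(-17)) + 1/(250 + 458) = (3 + 17) + 1/708 = 20 + 1/708 = 14161/708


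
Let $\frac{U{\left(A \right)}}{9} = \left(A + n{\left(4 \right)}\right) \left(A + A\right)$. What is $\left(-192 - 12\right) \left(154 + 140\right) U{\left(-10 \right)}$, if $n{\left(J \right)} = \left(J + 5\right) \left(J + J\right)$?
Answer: $669332160$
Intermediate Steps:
$n{\left(J \right)} = 2 J \left(5 + J\right)$ ($n{\left(J \right)} = \left(5 + J\right) 2 J = 2 J \left(5 + J\right)$)
$U{\left(A \right)} = 18 A \left(72 + A\right)$ ($U{\left(A \right)} = 9 \left(A + 2 \cdot 4 \left(5 + 4\right)\right) \left(A + A\right) = 9 \left(A + 2 \cdot 4 \cdot 9\right) 2 A = 9 \left(A + 72\right) 2 A = 9 \left(72 + A\right) 2 A = 9 \cdot 2 A \left(72 + A\right) = 18 A \left(72 + A\right)$)
$\left(-192 - 12\right) \left(154 + 140\right) U{\left(-10 \right)} = \left(-192 - 12\right) \left(154 + 140\right) 18 \left(-10\right) \left(72 - 10\right) = \left(-204\right) 294 \cdot 18 \left(-10\right) 62 = \left(-59976\right) \left(-11160\right) = 669332160$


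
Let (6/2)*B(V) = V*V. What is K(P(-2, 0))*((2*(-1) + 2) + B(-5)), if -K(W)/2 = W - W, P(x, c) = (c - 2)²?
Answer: 0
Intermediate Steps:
B(V) = V²/3 (B(V) = (V*V)/3 = V²/3)
P(x, c) = (-2 + c)²
K(W) = 0 (K(W) = -2*(W - W) = -2*0 = 0)
K(P(-2, 0))*((2*(-1) + 2) + B(-5)) = 0*((2*(-1) + 2) + (⅓)*(-5)²) = 0*((-2 + 2) + (⅓)*25) = 0*(0 + 25/3) = 0*(25/3) = 0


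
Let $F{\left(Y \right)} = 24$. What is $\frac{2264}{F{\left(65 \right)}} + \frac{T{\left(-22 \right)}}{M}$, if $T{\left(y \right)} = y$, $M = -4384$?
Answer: $\frac{620369}{6576} \approx 94.338$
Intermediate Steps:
$\frac{2264}{F{\left(65 \right)}} + \frac{T{\left(-22 \right)}}{M} = \frac{2264}{24} - \frac{22}{-4384} = 2264 \cdot \frac{1}{24} - - \frac{11}{2192} = \frac{283}{3} + \frac{11}{2192} = \frac{620369}{6576}$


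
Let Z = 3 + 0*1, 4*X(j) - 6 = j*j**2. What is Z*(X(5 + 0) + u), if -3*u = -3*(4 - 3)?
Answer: 405/4 ≈ 101.25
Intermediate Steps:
X(j) = 3/2 + j**3/4 (X(j) = 3/2 + (j*j**2)/4 = 3/2 + j**3/4)
u = 1 (u = -(-1)*(4 - 3) = -(-1) = -1/3*(-3) = 1)
Z = 3 (Z = 3 + 0 = 3)
Z*(X(5 + 0) + u) = 3*((3/2 + (5 + 0)**3/4) + 1) = 3*((3/2 + (1/4)*5**3) + 1) = 3*((3/2 + (1/4)*125) + 1) = 3*((3/2 + 125/4) + 1) = 3*(131/4 + 1) = 3*(135/4) = 405/4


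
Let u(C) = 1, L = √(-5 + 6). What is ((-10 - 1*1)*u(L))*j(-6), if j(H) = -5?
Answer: 55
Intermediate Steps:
L = 1 (L = √1 = 1)
((-10 - 1*1)*u(L))*j(-6) = ((-10 - 1*1)*1)*(-5) = ((-10 - 1)*1)*(-5) = -11*1*(-5) = -11*(-5) = 55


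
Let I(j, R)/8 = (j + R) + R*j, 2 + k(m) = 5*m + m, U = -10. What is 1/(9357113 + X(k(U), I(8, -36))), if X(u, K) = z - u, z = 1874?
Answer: 1/9359049 ≈ 1.0685e-7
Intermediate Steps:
k(m) = -2 + 6*m (k(m) = -2 + (5*m + m) = -2 + 6*m)
I(j, R) = 8*R + 8*j + 8*R*j (I(j, R) = 8*((j + R) + R*j) = 8*((R + j) + R*j) = 8*(R + j + R*j) = 8*R + 8*j + 8*R*j)
X(u, K) = 1874 - u
1/(9357113 + X(k(U), I(8, -36))) = 1/(9357113 + (1874 - (-2 + 6*(-10)))) = 1/(9357113 + (1874 - (-2 - 60))) = 1/(9357113 + (1874 - 1*(-62))) = 1/(9357113 + (1874 + 62)) = 1/(9357113 + 1936) = 1/9359049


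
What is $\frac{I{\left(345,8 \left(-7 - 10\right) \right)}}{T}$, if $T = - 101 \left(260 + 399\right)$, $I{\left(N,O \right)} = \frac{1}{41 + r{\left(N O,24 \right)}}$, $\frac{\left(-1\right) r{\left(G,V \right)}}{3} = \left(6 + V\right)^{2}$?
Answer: $\frac{1}{176980381} \approx 5.6503 \cdot 10^{-9}$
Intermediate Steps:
$r{\left(G,V \right)} = - 3 \left(6 + V\right)^{2}$
$I{\left(N,O \right)} = - \frac{1}{2659}$ ($I{\left(N,O \right)} = \frac{1}{41 - 3 \left(6 + 24\right)^{2}} = \frac{1}{41 - 3 \cdot 30^{2}} = \frac{1}{41 - 2700} = \frac{1}{-2659} = - \frac{1}{2659}$)
$T = -66559$ ($T = \left(-101\right) 659 = -66559$)
$\frac{I{\left(345,8 \left(-7 - 10\right) \right)}}{T} = - \frac{1}{2659 \left(-66559\right)} = \left(- \frac{1}{2659}\right) \left(- \frac{1}{66559}\right) = \frac{1}{176980381}$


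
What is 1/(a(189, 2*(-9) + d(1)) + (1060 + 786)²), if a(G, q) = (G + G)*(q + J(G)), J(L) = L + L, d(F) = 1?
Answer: 1/3544174 ≈ 2.8215e-7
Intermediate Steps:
J(L) = 2*L
a(G, q) = 2*G*(q + 2*G) (a(G, q) = (G + G)*(q + 2*G) = (2*G)*(q + 2*G) = 2*G*(q + 2*G))
1/(a(189, 2*(-9) + d(1)) + (1060 + 786)²) = 1/(2*189*((2*(-9) + 1) + 2*189) + (1060 + 786)²) = 1/(2*189*((-18 + 1) + 378) + 1846²) = 1/(2*189*(-17 + 378) + 3407716) = 1/(2*189*361 + 3407716) = 1/(136458 + 3407716) = 1/3544174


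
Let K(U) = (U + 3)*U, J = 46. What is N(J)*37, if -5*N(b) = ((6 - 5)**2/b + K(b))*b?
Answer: -767269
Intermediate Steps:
K(U) = U*(3 + U) (K(U) = (3 + U)*U = U*(3 + U))
N(b) = -b*(1/b + b*(3 + b))/5 (N(b) = -((6 - 5)**2/b + b*(3 + b))*b/5 = -(1**2/b + b*(3 + b))*b/5 = -(1/b + b*(3 + b))*b/5 = -b*(1/b + b*(3 + b))/5)
N(J)*37 = (-1/5 + (1/5)*46**2*(-3 - 1*46))*37 = (-1/5 + (1/5)*2116*(-3 - 46))*37 = (-1/5 + (1/5)*2116*(-49))*37 = (-1/5 - 103684/5)*37 = -20737*37 = -767269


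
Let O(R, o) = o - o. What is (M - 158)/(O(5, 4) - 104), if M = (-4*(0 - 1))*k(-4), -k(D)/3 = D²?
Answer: 175/52 ≈ 3.3654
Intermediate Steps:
k(D) = -3*D²
M = -192 (M = (-4*(0 - 1))*(-3*(-4)²) = (-4*(-1))*(-3*16) = 4*(-48) = -192)
O(R, o) = 0
(M - 158)/(O(5, 4) - 104) = (-192 - 158)/(0 - 104) = -350/(-104) = -350*(-1/104) = 175/52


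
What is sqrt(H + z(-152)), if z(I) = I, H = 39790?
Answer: sqrt(39638) ≈ 199.09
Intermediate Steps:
sqrt(H + z(-152)) = sqrt(39790 - 152) = sqrt(39638)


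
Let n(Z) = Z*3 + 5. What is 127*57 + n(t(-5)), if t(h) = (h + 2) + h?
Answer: 7220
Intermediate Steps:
t(h) = 2 + 2*h (t(h) = (2 + h) + h = 2 + 2*h)
n(Z) = 5 + 3*Z (n(Z) = 3*Z + 5 = 5 + 3*Z)
127*57 + n(t(-5)) = 127*57 + (5 + 3*(2 + 2*(-5))) = 7239 + (5 + 3*(2 - 10)) = 7239 + (5 + 3*(-8)) = 7239 + (5 - 24) = 7239 - 19 = 7220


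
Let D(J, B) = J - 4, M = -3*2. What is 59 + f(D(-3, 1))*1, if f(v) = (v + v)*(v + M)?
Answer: 241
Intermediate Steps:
M = -6
D(J, B) = -4 + J
f(v) = 2*v*(-6 + v) (f(v) = (v + v)*(v - 6) = (2*v)*(-6 + v) = 2*v*(-6 + v))
59 + f(D(-3, 1))*1 = 59 + (2*(-4 - 3)*(-6 + (-4 - 3)))*1 = 59 + (2*(-7)*(-6 - 7))*1 = 59 + (2*(-7)*(-13))*1 = 59 + 182*1 = 59 + 182 = 241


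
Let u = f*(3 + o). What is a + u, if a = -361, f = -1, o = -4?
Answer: -360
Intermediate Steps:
u = 1 (u = -(3 - 4) = -1*(-1) = 1)
a + u = -361 + 1 = -360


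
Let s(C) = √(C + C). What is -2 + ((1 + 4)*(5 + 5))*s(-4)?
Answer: -2 + 100*I*√2 ≈ -2.0 + 141.42*I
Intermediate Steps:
s(C) = √2*√C (s(C) = √(2*C) = √2*√C)
-2 + ((1 + 4)*(5 + 5))*s(-4) = -2 + ((1 + 4)*(5 + 5))*(√2*√(-4)) = -2 + (5*10)*(√2*(2*I)) = -2 + 50*(2*I*√2) = -2 + 100*I*√2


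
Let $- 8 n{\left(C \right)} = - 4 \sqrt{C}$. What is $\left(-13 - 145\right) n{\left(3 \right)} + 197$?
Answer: $197 - 79 \sqrt{3} \approx 60.168$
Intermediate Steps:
$n{\left(C \right)} = \frac{\sqrt{C}}{2}$ ($n{\left(C \right)} = - \frac{\left(-4\right) \sqrt{C}}{8} = \frac{\sqrt{C}}{2}$)
$\left(-13 - 145\right) n{\left(3 \right)} + 197 = \left(-13 - 145\right) \frac{\sqrt{3}}{2} + 197 = - 158 \frac{\sqrt{3}}{2} + 197 = - 79 \sqrt{3} + 197 = 197 - 79 \sqrt{3}$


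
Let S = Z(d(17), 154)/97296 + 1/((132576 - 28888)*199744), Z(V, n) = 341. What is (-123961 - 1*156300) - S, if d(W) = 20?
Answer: -35297172419469086305/125943930757632 ≈ -2.8026e+5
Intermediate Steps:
S = 441404384353/125943930757632 (S = 341/97296 + 1/((132576 - 28888)*199744) = 341*(1/97296) + (1/199744)/103688 = 341/97296 + (1/103688)*(1/199744) = 341/97296 + 1/20711055872 = 441404384353/125943930757632 ≈ 0.0035048)
(-123961 - 1*156300) - S = (-123961 - 1*156300) - 1*441404384353/125943930757632 = (-123961 - 156300) - 441404384353/125943930757632 = -280261 - 441404384353/125943930757632 = -35297172419469086305/125943930757632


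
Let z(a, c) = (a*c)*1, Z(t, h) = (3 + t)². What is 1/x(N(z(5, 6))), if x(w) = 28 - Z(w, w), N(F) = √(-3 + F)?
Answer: 2/227 - 9*√3/454 ≈ -0.025525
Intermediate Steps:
z(a, c) = a*c
x(w) = 28 - (3 + w)²
1/x(N(z(5, 6))) = 1/(28 - (3 + √(-3 + 5*6))²) = 1/(28 - (3 + √(-3 + 30))²) = 1/(28 - (3 + √27)²) = 1/(28 - (3 + 3*√3)²)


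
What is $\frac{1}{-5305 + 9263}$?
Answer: $\frac{1}{3958} \approx 0.00025265$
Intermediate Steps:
$\frac{1}{-5305 + 9263} = \frac{1}{3958}$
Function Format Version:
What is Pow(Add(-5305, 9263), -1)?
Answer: Rational(1, 3958) ≈ 0.00025265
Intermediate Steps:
Pow(Add(-5305, 9263), -1) = Pow(3958, -1) = Rational(1, 3958)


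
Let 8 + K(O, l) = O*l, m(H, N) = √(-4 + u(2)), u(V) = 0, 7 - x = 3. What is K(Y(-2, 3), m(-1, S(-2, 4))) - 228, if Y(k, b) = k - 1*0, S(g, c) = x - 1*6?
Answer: -236 - 4*I ≈ -236.0 - 4.0*I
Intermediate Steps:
x = 4 (x = 7 - 1*3 = 7 - 3 = 4)
S(g, c) = -2 (S(g, c) = 4 - 1*6 = 4 - 6 = -2)
Y(k, b) = k (Y(k, b) = k + 0 = k)
m(H, N) = 2*I (m(H, N) = √(-4 + 0) = √(-4) = 2*I)
K(O, l) = -8 + O*l
K(Y(-2, 3), m(-1, S(-2, 4))) - 228 = (-8 - 4*I) - 228 = -236 - 4*I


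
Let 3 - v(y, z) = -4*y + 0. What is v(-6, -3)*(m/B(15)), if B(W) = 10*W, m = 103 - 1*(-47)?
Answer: -21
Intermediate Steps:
v(y, z) = 3 + 4*y (v(y, z) = 3 - (-4*y + 0) = 3 - (-4)*y = 3 + 4*y)
m = 150 (m = 103 + 47 = 150)
v(-6, -3)*(m/B(15)) = (3 + 4*(-6))*(150/((10*15))) = (3 - 24)*(150/150) = -3150/150 = -21*1 = -21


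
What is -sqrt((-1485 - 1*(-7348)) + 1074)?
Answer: -sqrt(6937) ≈ -83.289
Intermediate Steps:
-sqrt((-1485 - 1*(-7348)) + 1074) = -sqrt((-1485 + 7348) + 1074) = -sqrt(5863 + 1074) = -sqrt(6937)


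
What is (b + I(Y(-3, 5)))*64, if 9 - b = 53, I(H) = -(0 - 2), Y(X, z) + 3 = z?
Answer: -2688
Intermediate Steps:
Y(X, z) = -3 + z
I(H) = 2 (I(H) = -1*(-2) = 2)
b = -44 (b = 9 - 1*53 = 9 - 53 = -44)
(b + I(Y(-3, 5)))*64 = (-44 + 2)*64 = -42*64 = -2688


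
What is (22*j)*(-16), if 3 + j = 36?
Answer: -11616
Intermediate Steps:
j = 33 (j = -3 + 36 = 33)
(22*j)*(-16) = (22*33)*(-16) = 726*(-16) = -11616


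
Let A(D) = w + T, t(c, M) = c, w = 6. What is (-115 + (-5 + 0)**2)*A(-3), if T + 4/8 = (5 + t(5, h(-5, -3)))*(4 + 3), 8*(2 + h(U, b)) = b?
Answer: -6795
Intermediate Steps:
h(U, b) = -2 + b/8
T = 139/2 (T = -1/2 + (5 + 5)*(4 + 3) = -1/2 + 10*7 = -1/2 + 70 = 139/2 ≈ 69.500)
A(D) = 151/2 (A(D) = 6 + 139/2 = 151/2)
(-115 + (-5 + 0)**2)*A(-3) = (-115 + (-5 + 0)**2)*(151/2) = (-115 + (-5)**2)*(151/2) = (-115 + 25)*(151/2) = -90*151/2 = -6795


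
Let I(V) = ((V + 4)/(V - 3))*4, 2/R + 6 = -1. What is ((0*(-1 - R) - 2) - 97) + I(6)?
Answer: -257/3 ≈ -85.667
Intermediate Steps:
R = -2/7 (R = 2/(-6 - 1) = 2/(-7) = 2*(-⅐) = -2/7 ≈ -0.28571)
I(V) = 4*(4 + V)/(-3 + V) (I(V) = ((4 + V)/(-3 + V))*4 = 4*(4 + V)/(-3 + V))
((0*(-1 - R) - 2) - 97) + I(6) = ((0*(-1 - 1*(-2/7)) - 2) - 97) + 4*(4 + 6)/(-3 + 6) = ((0*(-1 + 2/7) - 2) - 97) + 4*10/3 = ((0*(-5/7) - 2) - 97) + 4*(⅓)*10 = ((0 - 2) - 97) + 40/3 = (-2 - 97) + 40/3 = -99 + 40/3 = -257/3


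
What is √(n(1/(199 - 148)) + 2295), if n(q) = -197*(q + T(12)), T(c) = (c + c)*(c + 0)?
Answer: 4*I*√8850693/51 ≈ 233.33*I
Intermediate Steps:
T(c) = 2*c² (T(c) = (2*c)*c = 2*c²)
n(q) = -56736 - 197*q (n(q) = -197*(q + 2*12²) = -197*(q + 2*144) = -197*(q + 288) = -197*(288 + q) = -56736 - 197*q)
√(n(1/(199 - 148)) + 2295) = √((-56736 - 197/(199 - 148)) + 2295) = √((-56736 - 197/51) + 2295) = √(-2893733/51 + 2295) = √(-2776688/51) = 4*I*√8850693/51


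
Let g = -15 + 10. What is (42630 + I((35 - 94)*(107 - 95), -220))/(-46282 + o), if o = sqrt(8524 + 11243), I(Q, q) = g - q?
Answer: -1982952290/2142003757 - 42845*sqrt(19767)/2142003757 ≈ -0.92856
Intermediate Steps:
g = -5
I(Q, q) = -5 - q
o = sqrt(19767) ≈ 140.60
(42630 + I((35 - 94)*(107 - 95), -220))/(-46282 + o) = (42630 + (-5 - 1*(-220)))/(-46282 + sqrt(19767)) = (42630 + (-5 + 220))/(-46282 + sqrt(19767)) = (42630 + 215)/(-46282 + sqrt(19767)) = 42845/(-46282 + sqrt(19767))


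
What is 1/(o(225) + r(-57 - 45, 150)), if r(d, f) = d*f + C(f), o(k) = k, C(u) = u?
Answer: -1/14925 ≈ -6.7002e-5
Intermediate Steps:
r(d, f) = f + d*f (r(d, f) = d*f + f = f + d*f)
1/(o(225) + r(-57 - 45, 150)) = 1/(225 + 150*(1 + (-57 - 45))) = 1/(225 + 150*(1 - 102)) = 1/(225 + 150*(-101)) = 1/(225 - 15150) = 1/(-14925) = -1/14925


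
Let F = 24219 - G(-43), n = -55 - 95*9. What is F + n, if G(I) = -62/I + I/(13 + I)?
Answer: 30064901/1290 ≈ 23306.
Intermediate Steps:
n = -910 (n = -55 - 855 = -910)
F = 31238801/1290 (F = 24219 - (-806 + (-43)² - 62*(-43))/((-43)*(13 - 43)) = 24219 - (-1)*(-806 + 1849 + 2666)/(43*(-30)) = 24219 - (-1)*(-1)*3709/(43*30) = 24219 - 1*3709/1290 = 24219 - 3709/1290 = 31238801/1290 ≈ 24216.)
F + n = 31238801/1290 - 910 = 30064901/1290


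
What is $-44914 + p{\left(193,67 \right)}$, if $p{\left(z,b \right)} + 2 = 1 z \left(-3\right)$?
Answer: $-45495$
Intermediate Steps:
$p{\left(z,b \right)} = -2 - 3 z$ ($p{\left(z,b \right)} = -2 + 1 z \left(-3\right) = -2 + z \left(-3\right) = -2 - 3 z$)
$-44914 + p{\left(193,67 \right)} = -44914 - 581 = -45495$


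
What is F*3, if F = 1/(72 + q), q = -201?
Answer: -1/43 ≈ -0.023256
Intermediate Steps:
F = -1/129 (F = 1/(72 - 201) = 1/(-129) = -1/129 ≈ -0.0077519)
F*3 = -1/129*3 = -1/43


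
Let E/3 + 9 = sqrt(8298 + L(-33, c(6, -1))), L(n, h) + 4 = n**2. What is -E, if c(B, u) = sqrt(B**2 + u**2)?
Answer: 27 - 3*sqrt(9383) ≈ -263.60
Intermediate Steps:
L(n, h) = -4 + n**2
E = -27 + 3*sqrt(9383) (E = -27 + 3*sqrt(8298 + (-4 + (-33)**2)) = -27 + 3*sqrt(8298 + (-4 + 1089)) = -27 + 3*sqrt(8298 + 1085) = -27 + 3*sqrt(9383) ≈ 263.60)
-E = -(-27 + 3*sqrt(9383)) = 27 - 3*sqrt(9383)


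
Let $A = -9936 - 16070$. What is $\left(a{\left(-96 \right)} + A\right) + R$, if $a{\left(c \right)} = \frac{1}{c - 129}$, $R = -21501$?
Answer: $- \frac{10689076}{225} \approx -47507.0$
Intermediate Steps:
$a{\left(c \right)} = \frac{1}{-129 + c}$
$A = -26006$
$\left(a{\left(-96 \right)} + A\right) + R = \left(\frac{1}{-129 - 96} - 26006\right) - 21501 = \left(\frac{1}{-225} - 26006\right) - 21501 = \left(- \frac{1}{225} - 26006\right) - 21501 = - \frac{5851351}{225} - 21501 = - \frac{10689076}{225}$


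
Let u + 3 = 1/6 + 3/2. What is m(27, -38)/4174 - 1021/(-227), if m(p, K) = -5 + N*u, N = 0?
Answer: 4260519/947498 ≈ 4.4966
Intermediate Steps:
u = -4/3 (u = -3 + (1/6 + 3/2) = -3 + (1*(⅙) + 3*(½)) = -3 + (⅙ + 3/2) = -3 + 5/3 = -4/3 ≈ -1.3333)
m(p, K) = -5 (m(p, K) = -5 + 0*(-4/3) = -5 + 0 = -5)
m(27, -38)/4174 - 1021/(-227) = -5/4174 - 1021/(-227) = -5*1/4174 - 1021*(-1/227) = -5/4174 + 1021/227 = 4260519/947498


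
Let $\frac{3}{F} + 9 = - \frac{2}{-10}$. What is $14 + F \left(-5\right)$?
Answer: $\frac{691}{44} \approx 15.705$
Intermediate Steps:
$F = - \frac{15}{44}$ ($F = \frac{3}{-9 - \frac{2}{-10}} = \frac{3}{-9 - - \frac{1}{5}} = \frac{3}{-9 + \frac{1}{5}} = \frac{3}{- \frac{44}{5}} = 3 \left(- \frac{5}{44}\right) = - \frac{15}{44} \approx -0.34091$)
$14 + F \left(-5\right) = 14 - - \frac{75}{44} = 14 + \frac{75}{44} = \frac{691}{44}$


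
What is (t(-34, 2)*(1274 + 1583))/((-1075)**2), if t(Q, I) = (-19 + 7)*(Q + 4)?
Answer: 205704/231125 ≈ 0.89001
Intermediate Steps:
t(Q, I) = -48 - 12*Q (t(Q, I) = -12*(4 + Q) = -48 - 12*Q)
(t(-34, 2)*(1274 + 1583))/((-1075)**2) = ((-48 - 12*(-34))*(1274 + 1583))/((-1075)**2) = ((-48 + 408)*2857)/1155625 = (360*2857)*(1/1155625) = 1028520*(1/1155625) = 205704/231125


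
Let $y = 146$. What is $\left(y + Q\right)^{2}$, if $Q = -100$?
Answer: $2116$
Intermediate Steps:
$\left(y + Q\right)^{2} = \left(146 - 100\right)^{2} = 46^{2} = 2116$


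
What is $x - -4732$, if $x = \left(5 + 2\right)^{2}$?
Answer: $4781$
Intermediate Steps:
$x = 49$ ($x = 7^{2} = 49$)
$x - -4732 = 49 - -4732 = 49 + 4732 = 4781$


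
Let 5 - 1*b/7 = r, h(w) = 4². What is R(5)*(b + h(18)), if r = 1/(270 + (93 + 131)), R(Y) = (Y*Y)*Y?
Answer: 3148375/494 ≈ 6373.2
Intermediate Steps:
h(w) = 16
R(Y) = Y³ (R(Y) = Y²*Y = Y³)
r = 1/494 (r = 1/(270 + 224) = 1/494 ≈ 0.0020243)
b = 17283/494 (b = 35 - 7*1/494 = 35 - 7/494 = 17283/494 ≈ 34.986)
R(5)*(b + h(18)) = 5³*(17283/494 + 16) = 125*(25187/494) = 3148375/494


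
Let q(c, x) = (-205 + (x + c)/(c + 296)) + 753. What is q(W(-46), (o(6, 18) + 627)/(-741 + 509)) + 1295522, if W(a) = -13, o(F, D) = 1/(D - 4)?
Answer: 1191326755877/919184 ≈ 1.2961e+6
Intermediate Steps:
o(F, D) = 1/(-4 + D)
q(c, x) = 548 + (c + x)/(296 + c) (q(c, x) = (-205 + (c + x)/(296 + c)) + 753 = 548 + (c + x)/(296 + c))
q(W(-46), (o(6, 18) + 627)/(-741 + 509)) + 1295522 = (162208 + (1/(-4 + 18) + 627)/(-741 + 509) + 549*(-13))/(296 - 13) + 1295522 = (162208 + (1/14 + 627)/(-232) - 7137)/283 + 1295522 = (162208 + (1/14 + 627)*(-1/232) - 7137)/283 + 1295522 = (162208 + (8779/14)*(-1/232) - 7137)/283 + 1295522 = (162208 - 8779/3248 - 7137)/283 + 1295522 = (1/283)*(503661829/3248) + 1295522 = 503661829/919184 + 1295522 = 1191326755877/919184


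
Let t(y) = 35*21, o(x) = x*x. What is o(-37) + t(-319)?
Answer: 2104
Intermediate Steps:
o(x) = x²
t(y) = 735
o(-37) + t(-319) = (-37)² + 735 = 1369 + 735 = 2104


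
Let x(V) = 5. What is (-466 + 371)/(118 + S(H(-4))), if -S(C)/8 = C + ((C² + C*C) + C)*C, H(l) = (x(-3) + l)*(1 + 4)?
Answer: 95/2122 ≈ 0.044769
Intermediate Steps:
H(l) = 25 + 5*l (H(l) = (5 + l)*(1 + 4) = (5 + l)*5 = 25 + 5*l)
S(C) = -8*C - 8*C*(C + 2*C²) (S(C) = -8*(C + ((C² + C*C) + C)*C) = -8*(C + ((C² + C²) + C)*C) = -8*(C + (2*C² + C)*C) = -8*(C + (C + 2*C²)*C) = -8*(C + C*(C + 2*C²)) = -8*C - 8*C*(C + 2*C²))
(-466 + 371)/(118 + S(H(-4))) = (-466 + 371)/(118 - 8*(25 + 5*(-4))*(1 + (25 + 5*(-4)) + 2*(25 + 5*(-4))²)) = -95/(118 - 8*(25 - 20)*(1 + (25 - 20) + 2*(25 - 20)²)) = -95/(118 - 8*5*(1 + 5 + 2*5²)) = -95/(118 - 8*5*(1 + 5 + 2*25)) = -95/(118 - 8*5*(1 + 5 + 50)) = -95/(118 - 8*5*56) = -95/(118 - 2240) = -95/(-2122) = -95*(-1/2122) = 95/2122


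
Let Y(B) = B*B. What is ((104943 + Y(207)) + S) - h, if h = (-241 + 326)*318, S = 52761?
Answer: 173523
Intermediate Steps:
Y(B) = B²
h = 27030 (h = 85*318 = 27030)
((104943 + Y(207)) + S) - h = ((104943 + 207²) + 52761) - 1*27030 = ((104943 + 42849) + 52761) - 27030 = (147792 + 52761) - 27030 = 200553 - 27030 = 173523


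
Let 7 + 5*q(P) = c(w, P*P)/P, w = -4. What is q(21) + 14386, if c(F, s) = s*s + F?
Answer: 340972/21 ≈ 16237.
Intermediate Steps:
c(F, s) = F + s² (c(F, s) = s² + F = F + s²)
q(P) = -7/5 + (-4 + P⁴)/(5*P) (q(P) = -7/5 + ((-4 + (P*P)²)/P)/5 = -7/5 + ((-4 + (P²)²)/P)/5 = -7/5 + ((-4 + P⁴)/P)/5 = -7/5 + (-4 + P⁴)/(5*P))
q(21) + 14386 = (⅕)*(-4 + 21⁴ - 7*21)/21 + 14386 = (⅕)*(1/21)*(-4 + 194481 - 147) + 14386 = (⅕)*(1/21)*194330 + 14386 = 38866/21 + 14386 = 340972/21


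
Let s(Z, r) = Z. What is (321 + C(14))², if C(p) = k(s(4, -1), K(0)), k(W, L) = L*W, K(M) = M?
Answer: 103041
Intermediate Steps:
C(p) = 0 (C(p) = 0*4 = 0)
(321 + C(14))² = (321 + 0)² = 321² = 103041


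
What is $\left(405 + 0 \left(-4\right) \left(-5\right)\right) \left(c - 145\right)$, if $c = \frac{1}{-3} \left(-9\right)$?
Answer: $-57510$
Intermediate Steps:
$c = 3$ ($c = \left(- \frac{1}{3}\right) \left(-9\right) = 3$)
$\left(405 + 0 \left(-4\right) \left(-5\right)\right) \left(c - 145\right) = \left(405 + 0 \left(-4\right) \left(-5\right)\right) \left(3 - 145\right) = \left(405 + 0 \left(-5\right)\right) \left(-142\right) = \left(405 + 0\right) \left(-142\right) = 405 \left(-142\right) = -57510$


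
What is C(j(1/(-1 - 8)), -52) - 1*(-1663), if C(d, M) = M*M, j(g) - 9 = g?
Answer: 4367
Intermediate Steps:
j(g) = 9 + g
C(d, M) = M²
C(j(1/(-1 - 8)), -52) - 1*(-1663) = (-52)² - 1*(-1663) = 2704 + 1663 = 4367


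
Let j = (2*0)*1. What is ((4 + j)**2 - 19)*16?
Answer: -48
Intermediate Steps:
j = 0 (j = 0*1 = 0)
((4 + j)**2 - 19)*16 = ((4 + 0)**2 - 19)*16 = (4**2 - 19)*16 = (16 - 19)*16 = -3*16 = -48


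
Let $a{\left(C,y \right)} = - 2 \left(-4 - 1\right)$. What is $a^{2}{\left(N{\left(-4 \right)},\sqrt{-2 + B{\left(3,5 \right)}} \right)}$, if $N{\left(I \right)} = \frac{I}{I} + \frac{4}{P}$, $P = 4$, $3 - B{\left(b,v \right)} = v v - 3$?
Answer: $100$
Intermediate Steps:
$B{\left(b,v \right)} = 6 - v^{2}$ ($B{\left(b,v \right)} = 3 - \left(v v - 3\right) = 3 - \left(v^{2} - 3\right) = 3 - \left(-3 + v^{2}\right) = 6 - v^{2}$)
$N{\left(I \right)} = 2$ ($N{\left(I \right)} = \frac{I}{I} + \frac{4}{4} = 1 + 4 \cdot \frac{1}{4} = 1 + 1 = 2$)
$a{\left(C,y \right)} = 10$ ($a{\left(C,y \right)} = \left(-2\right) \left(-5\right) = 10$)
$a^{2}{\left(N{\left(-4 \right)},\sqrt{-2 + B{\left(3,5 \right)}} \right)} = 10^{2} = 100$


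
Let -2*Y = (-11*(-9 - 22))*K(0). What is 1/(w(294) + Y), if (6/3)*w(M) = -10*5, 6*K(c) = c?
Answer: -1/25 ≈ -0.040000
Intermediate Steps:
K(c) = c/6
w(M) = -25 (w(M) = (-10*5)/2 = (½)*(-50) = -25)
Y = 0 (Y = -(-11*(-9 - 22))*(⅙)*0/2 = -(-11*(-31))*0/2 = -341*0/2 = -½*0 = 0)
1/(w(294) + Y) = 1/(-25 + 0) = 1/(-25) = -1/25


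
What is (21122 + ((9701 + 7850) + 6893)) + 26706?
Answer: 72272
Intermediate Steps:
(21122 + ((9701 + 7850) + 6893)) + 26706 = (21122 + (17551 + 6893)) + 26706 = (21122 + 24444) + 26706 = 45566 + 26706 = 72272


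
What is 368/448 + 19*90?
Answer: 47903/28 ≈ 1710.8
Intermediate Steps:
368/448 + 19*90 = 368*(1/448) + 1710 = 23/28 + 1710 = 47903/28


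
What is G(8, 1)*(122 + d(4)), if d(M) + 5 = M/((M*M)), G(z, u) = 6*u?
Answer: 1407/2 ≈ 703.50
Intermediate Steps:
d(M) = -5 + 1/M (d(M) = -5 + M/((M*M)) = -5 + M/(M**2) = -5 + M/M**2 = -5 + 1/M)
G(8, 1)*(122 + d(4)) = (6*1)*(122 + (-5 + 1/4)) = 6*(122 + (-5 + 1/4)) = 6*(122 - 19/4) = 6*(469/4) = 1407/2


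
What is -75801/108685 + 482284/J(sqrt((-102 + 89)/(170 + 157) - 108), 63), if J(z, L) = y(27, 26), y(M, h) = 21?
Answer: 52415444719/2282385 ≈ 22965.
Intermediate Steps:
J(z, L) = 21
-75801/108685 + 482284/J(sqrt((-102 + 89)/(170 + 157) - 108), 63) = -75801/108685 + 482284/21 = 52415444719/2282385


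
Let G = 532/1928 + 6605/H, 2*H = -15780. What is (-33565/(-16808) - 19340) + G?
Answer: -61806523005391/3196024392 ≈ -19339.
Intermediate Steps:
H = -7890 (H = (½)*(-15780) = -7890)
G = -106712/190149 (G = 532/1928 + 6605/(-7890) = 532*(1/1928) + 6605*(-1/7890) = 133/482 - 1321/1578 = -106712/190149 ≈ -0.56120)
(-33565/(-16808) - 19340) + G = (-33565/(-16808) - 19340) - 106712/190149 = (-33565*(-1/16808) - 19340) - 106712/190149 = (33565/16808 - 19340) - 106712/190149 = -325033155/16808 - 106712/190149 = -61806523005391/3196024392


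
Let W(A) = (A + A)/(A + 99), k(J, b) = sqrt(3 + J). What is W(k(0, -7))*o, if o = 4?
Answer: -4/1633 + 132*sqrt(3)/1633 ≈ 0.13756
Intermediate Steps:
W(A) = 2*A/(99 + A) (W(A) = (2*A)/(99 + A) = 2*A/(99 + A))
W(k(0, -7))*o = (2*sqrt(3 + 0)/(99 + sqrt(3 + 0)))*4 = (2*sqrt(3)/(99 + sqrt(3)))*4 = 8*sqrt(3)/(99 + sqrt(3))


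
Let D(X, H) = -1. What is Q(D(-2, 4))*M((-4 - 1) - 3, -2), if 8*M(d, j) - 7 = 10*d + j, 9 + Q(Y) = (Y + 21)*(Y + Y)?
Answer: 3675/8 ≈ 459.38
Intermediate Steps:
Q(Y) = -9 + 2*Y*(21 + Y) (Q(Y) = -9 + (Y + 21)*(Y + Y) = -9 + (21 + Y)*(2*Y) = -9 + 2*Y*(21 + Y))
M(d, j) = 7/8 + j/8 + 5*d/4 (M(d, j) = 7/8 + (10*d + j)/8 = 7/8 + (j + 10*d)/8 = 7/8 + (j/8 + 5*d/4) = 7/8 + j/8 + 5*d/4)
Q(D(-2, 4))*M((-4 - 1) - 3, -2) = (-9 + 2*(-1)² + 42*(-1))*(7/8 + (⅛)*(-2) + 5*((-4 - 1) - 3)/4) = (-9 + 2*1 - 42)*(7/8 - ¼ + 5*(-5 - 3)/4) = (-9 + 2 - 42)*(7/8 - ¼ + (5/4)*(-8)) = -49*(7/8 - ¼ - 10) = -49*(-75/8) = 3675/8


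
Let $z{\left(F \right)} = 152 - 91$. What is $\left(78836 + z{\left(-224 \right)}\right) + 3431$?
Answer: $82328$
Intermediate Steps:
$z{\left(F \right)} = 61$ ($z{\left(F \right)} = 152 - 91 = 61$)
$\left(78836 + z{\left(-224 \right)}\right) + 3431 = \left(78836 + 61\right) + 3431 = 78897 + 3431 = 82328$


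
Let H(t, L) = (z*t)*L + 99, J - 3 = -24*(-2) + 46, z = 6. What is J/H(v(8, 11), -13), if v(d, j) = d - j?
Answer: 97/333 ≈ 0.29129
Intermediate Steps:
J = 97 (J = 3 + (-24*(-2) + 46) = 3 + (48 + 46) = 3 + 94 = 97)
H(t, L) = 99 + 6*L*t (H(t, L) = (6*t)*L + 99 = 6*L*t + 99 = 99 + 6*L*t)
J/H(v(8, 11), -13) = 97/(99 + 6*(-13)*(8 - 1*11)) = 97/(99 + 6*(-13)*(8 - 11)) = 97/(99 + 6*(-13)*(-3)) = 97/(99 + 234) = 97/333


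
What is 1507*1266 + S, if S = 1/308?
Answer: 587621497/308 ≈ 1.9079e+6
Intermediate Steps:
S = 1/308 (S = 1*(1/308) = 1/308 ≈ 0.0032468)
1507*1266 + S = 1507*1266 + 1/308 = 1907862 + 1/308 = 587621497/308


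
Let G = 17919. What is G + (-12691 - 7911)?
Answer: -2683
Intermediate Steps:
G + (-12691 - 7911) = 17919 + (-12691 - 7911) = 17919 - 20602 = -2683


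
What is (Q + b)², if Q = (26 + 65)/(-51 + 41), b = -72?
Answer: 657721/100 ≈ 6577.2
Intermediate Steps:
Q = -91/10 (Q = 91/(-10) = 91*(-⅒) = -91/10 ≈ -9.1000)
(Q + b)² = (-91/10 - 72)² = (-811/10)² = 657721/100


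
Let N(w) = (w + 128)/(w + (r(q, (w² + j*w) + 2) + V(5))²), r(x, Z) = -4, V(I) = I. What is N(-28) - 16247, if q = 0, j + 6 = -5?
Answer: -438769/27 ≈ -16251.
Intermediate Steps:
j = -11 (j = -6 - 5 = -11)
N(w) = (128 + w)/(1 + w) (N(w) = (w + 128)/(w + (-4 + 5)²) = (128 + w)/(w + 1²) = (128 + w)/(w + 1) = (128 + w)/(1 + w))
N(-28) - 16247 = (128 - 28)/(1 - 28) - 16247 = 100/(-27) - 16247 = -1/27*100 - 16247 = -100/27 - 16247 = -438769/27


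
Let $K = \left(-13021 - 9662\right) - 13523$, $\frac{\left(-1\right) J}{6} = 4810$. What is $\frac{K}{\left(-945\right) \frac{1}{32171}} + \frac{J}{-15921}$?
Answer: $\frac{2060504557094}{1671705} \approx 1.2326 \cdot 10^{6}$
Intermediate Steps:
$J = -28860$ ($J = \left(-6\right) 4810 = -28860$)
$K = -36206$ ($K = -22683 - 13523 = -36206$)
$\frac{K}{\left(-945\right) \frac{1}{32171}} + \frac{J}{-15921} = - \frac{36206}{\left(-945\right) \frac{1}{32171}} - \frac{28860}{-15921} = - \frac{36206}{\left(-945\right) \frac{1}{32171}} - - \frac{9620}{5307} = - \frac{36206}{- \frac{945}{32171}} + \frac{9620}{5307} = \left(-36206\right) \left(- \frac{32171}{945}\right) + \frac{9620}{5307} = \frac{1164783226}{945} + \frac{9620}{5307} = \frac{2060504557094}{1671705}$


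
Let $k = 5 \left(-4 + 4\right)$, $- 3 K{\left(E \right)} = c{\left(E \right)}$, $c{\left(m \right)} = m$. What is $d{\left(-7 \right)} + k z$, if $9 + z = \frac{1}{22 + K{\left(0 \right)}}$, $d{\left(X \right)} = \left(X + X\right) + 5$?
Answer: $-9$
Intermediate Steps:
$d{\left(X \right)} = 5 + 2 X$ ($d{\left(X \right)} = 2 X + 5 = 5 + 2 X$)
$K{\left(E \right)} = - \frac{E}{3}$
$z = - \frac{197}{22}$ ($z = -9 + \frac{1}{22 - 0} = -9 + \frac{1}{22 + 0} = -9 + \frac{1}{22} = - \frac{197}{22} \approx -8.9545$)
$k = 0$ ($k = 5 \cdot 0 = 0$)
$d{\left(-7 \right)} + k z = \left(5 + 2 \left(-7\right)\right) + 0 \left(- \frac{197}{22}\right) = \left(5 - 14\right) + 0 = -9 + 0 = -9$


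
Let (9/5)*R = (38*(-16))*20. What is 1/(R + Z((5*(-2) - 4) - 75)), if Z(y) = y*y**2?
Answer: -9/6405521 ≈ -1.4050e-6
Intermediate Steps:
Z(y) = y**3
R = -60800/9 (R = 5*((38*(-16))*20)/9 = 5*(-608*20)/9 = (5/9)*(-12160) = -60800/9 ≈ -6755.6)
1/(R + Z((5*(-2) - 4) - 75)) = 1/(-60800/9 + ((5*(-2) - 4) - 75)**3) = 1/(-60800/9 + ((-10 - 4) - 75)**3) = 1/(-60800/9 + (-14 - 75)**3) = 1/(-60800/9 + (-89)**3) = 1/(-60800/9 - 704969) = 1/(-6405521/9) = -9/6405521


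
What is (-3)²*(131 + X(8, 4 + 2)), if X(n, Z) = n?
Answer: 1251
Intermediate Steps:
(-3)²*(131 + X(8, 4 + 2)) = (-3)²*(131 + 8) = 9*139 = 1251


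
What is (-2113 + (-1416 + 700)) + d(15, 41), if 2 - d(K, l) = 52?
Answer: -2879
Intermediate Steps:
d(K, l) = -50 (d(K, l) = 2 - 1*52 = 2 - 52 = -50)
(-2113 + (-1416 + 700)) + d(15, 41) = (-2113 + (-1416 + 700)) - 50 = (-2113 - 716) - 50 = -2829 - 50 = -2879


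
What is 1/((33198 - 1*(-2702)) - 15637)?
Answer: 1/20263 ≈ 4.9351e-5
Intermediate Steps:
1/((33198 - 1*(-2702)) - 15637) = 1/((33198 + 2702) - 15637) = 1/(35900 - 15637) = 1/20263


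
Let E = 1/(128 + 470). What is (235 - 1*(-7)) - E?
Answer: 144715/598 ≈ 242.00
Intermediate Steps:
E = 1/598 ≈ 0.0016722
(235 - 1*(-7)) - E = (235 - 1*(-7)) - 1*1/598 = (235 + 7) - 1/598 = 242 - 1/598 = 144715/598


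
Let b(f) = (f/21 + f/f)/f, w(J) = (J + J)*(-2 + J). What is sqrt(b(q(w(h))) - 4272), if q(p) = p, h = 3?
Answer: 3*I*sqrt(93030)/14 ≈ 65.359*I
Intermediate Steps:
w(J) = 2*J*(-2 + J) (w(J) = (2*J)*(-2 + J) = 2*J*(-2 + J))
b(f) = (1 + f/21)/f (b(f) = (f*(1/21) + 1)/f = (f/21 + 1)/f = (1 + f/21)/f)
sqrt(b(q(w(h))) - 4272) = sqrt((21 + 2*3*(-2 + 3))/(21*((2*3*(-2 + 3)))) - 4272) = sqrt((21 + 2*3*1)/(21*((2*3*1))) - 4272) = sqrt((1/21)*(21 + 6)/6 - 4272) = sqrt((1/21)*(1/6)*27 - 4272) = sqrt(3/14 - 4272) = sqrt(-59805/14) = 3*I*sqrt(93030)/14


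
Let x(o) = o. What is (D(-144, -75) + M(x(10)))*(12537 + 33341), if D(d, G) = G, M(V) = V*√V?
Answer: -3440850 + 458780*√10 ≈ -1.9901e+6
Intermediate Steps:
M(V) = V^(3/2)
(D(-144, -75) + M(x(10)))*(12537 + 33341) = (-75 + 10^(3/2))*(12537 + 33341) = (-75 + 10*√10)*45878 = -3440850 + 458780*√10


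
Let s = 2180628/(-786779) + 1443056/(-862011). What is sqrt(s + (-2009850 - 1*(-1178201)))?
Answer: I*sqrt(8431683948841067964710213)/3184094613 ≈ 911.95*I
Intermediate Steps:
s = -3015091479532/678212152569 (s = 2180628*(-1/786779) + 1443056*(-1/862011) = -2180628/786779 - 1443056/862011 = -3015091479532/678212152569 ≈ -4.4456)
sqrt(s + (-2009850 - 1*(-1178201))) = sqrt(-3015091479532/678212152569 + (-2009850 - 1*(-1178201))) = sqrt(-3015091479532/678212152569 + (-2009850 + 1178201)) = sqrt(-3015091479532/678212152569 - 831649) = sqrt(-564037473563335813/678212152569) = I*sqrt(8431683948841067964710213)/3184094613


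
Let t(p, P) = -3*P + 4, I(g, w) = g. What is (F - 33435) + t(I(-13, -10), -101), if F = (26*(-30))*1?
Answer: -33908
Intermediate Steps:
F = -780 (F = -780*1 = -780)
t(p, P) = 4 - 3*P
(F - 33435) + t(I(-13, -10), -101) = (-780 - 33435) + (4 - 3*(-101)) = -34215 + (4 + 303) = -34215 + 307 = -33908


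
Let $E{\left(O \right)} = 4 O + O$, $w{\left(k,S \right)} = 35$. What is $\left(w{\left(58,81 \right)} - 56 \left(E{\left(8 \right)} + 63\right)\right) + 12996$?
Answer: $7263$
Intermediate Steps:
$E{\left(O \right)} = 5 O$
$\left(w{\left(58,81 \right)} - 56 \left(E{\left(8 \right)} + 63\right)\right) + 12996 = \left(35 - 56 \left(5 \cdot 8 + 63\right)\right) + 12996 = \left(35 - 56 \left(40 + 63\right)\right) + 12996 = \left(35 - 5768\right) + 12996 = -5733 + 12996 = 7263$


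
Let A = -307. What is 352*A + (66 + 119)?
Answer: -107879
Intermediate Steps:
352*A + (66 + 119) = 352*(-307) + (66 + 119) = -108064 + 185 = -107879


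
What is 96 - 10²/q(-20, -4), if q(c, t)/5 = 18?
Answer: 854/9 ≈ 94.889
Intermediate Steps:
q(c, t) = 90 (q(c, t) = 5*18 = 90)
96 - 10²/q(-20, -4) = 96 - 10²/90 = 96 - 100/90 = 96 - 1*10/9 = 96 - 10/9 = 854/9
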